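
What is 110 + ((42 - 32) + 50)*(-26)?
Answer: -1450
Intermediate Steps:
110 + ((42 - 32) + 50)*(-26) = 110 + (10 + 50)*(-26) = 110 + 60*(-26) = 110 - 1560 = -1450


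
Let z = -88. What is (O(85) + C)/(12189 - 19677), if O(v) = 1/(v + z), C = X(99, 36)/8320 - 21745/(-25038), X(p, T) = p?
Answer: -4383017/59995054080 ≈ -7.3056e-5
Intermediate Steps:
C = 7053737/8012160 (C = 99/8320 - 21745/(-25038) = 99*(1/8320) - 21745*(-1/25038) = 99/8320 + 21745/25038 = 7053737/8012160 ≈ 0.88038)
O(v) = 1/(-88 + v) (O(v) = 1/(v - 88) = 1/(-88 + v))
(O(85) + C)/(12189 - 19677) = (1/(-88 + 85) + 7053737/8012160)/(12189 - 19677) = (1/(-3) + 7053737/8012160)/(-7488) = (-1/3 + 7053737/8012160)*(-1/7488) = (4383017/8012160)*(-1/7488) = -4383017/59995054080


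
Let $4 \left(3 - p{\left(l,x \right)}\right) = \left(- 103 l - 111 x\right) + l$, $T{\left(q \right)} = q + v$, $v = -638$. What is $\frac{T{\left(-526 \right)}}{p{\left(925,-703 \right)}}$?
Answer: $- \frac{1552}{5443} \approx -0.28514$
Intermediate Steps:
$T{\left(q \right)} = -638 + q$ ($T{\left(q \right)} = q - 638 = -638 + q$)
$p{\left(l,x \right)} = 3 + \frac{51 l}{2} + \frac{111 x}{4}$ ($p{\left(l,x \right)} = 3 - \frac{\left(- 103 l - 111 x\right) + l}{4} = 3 - \frac{\left(- 111 x - 103 l\right) + l}{4} = 3 - \frac{- 111 x - 102 l}{4} = 3 + \left(\frac{51 l}{2} + \frac{111 x}{4}\right) = 3 + \frac{51 l}{2} + \frac{111 x}{4}$)
$\frac{T{\left(-526 \right)}}{p{\left(925,-703 \right)}} = \frac{-638 - 526}{3 + \frac{51}{2} \cdot 925 + \frac{111}{4} \left(-703\right)} = - \frac{1164}{3 + \frac{47175}{2} - \frac{78033}{4}} = - \frac{1164}{\frac{16329}{4}} = \left(-1164\right) \frac{4}{16329} = - \frac{1552}{5443}$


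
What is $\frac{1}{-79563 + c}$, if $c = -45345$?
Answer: $- \frac{1}{124908} \approx -8.0059 \cdot 10^{-6}$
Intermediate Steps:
$\frac{1}{-79563 + c} = \frac{1}{-79563 - 45345} = \frac{1}{-124908} = - \frac{1}{124908}$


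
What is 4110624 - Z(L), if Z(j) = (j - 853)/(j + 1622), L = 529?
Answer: 982439172/239 ≈ 4.1106e+6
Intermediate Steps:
Z(j) = (-853 + j)/(1622 + j)
4110624 - Z(L) = 4110624 - (-853 + 529)/(1622 + 529) = 4110624 - (-324)/2151 = 4110624 - 1*(-36/239) = 4110624 + 36/239 = 982439172/239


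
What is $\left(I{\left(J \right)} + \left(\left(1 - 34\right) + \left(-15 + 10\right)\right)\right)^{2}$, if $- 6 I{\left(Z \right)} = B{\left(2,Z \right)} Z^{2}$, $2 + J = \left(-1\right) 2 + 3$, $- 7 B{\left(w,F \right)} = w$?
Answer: $\frac{635209}{441} \approx 1440.4$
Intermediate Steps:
$B{\left(w,F \right)} = - \frac{w}{7}$
$J = -1$ ($J = -2 + \left(\left(-1\right) 2 + 3\right) = -2 + \left(-2 + 3\right) = -2 + 1 = -1$)
$I{\left(Z \right)} = \frac{Z^{2}}{21}$ ($I{\left(Z \right)} = - \frac{\left(- \frac{1}{7}\right) 2 Z^{2}}{6} = - \frac{\left(- \frac{2}{7}\right) Z^{2}}{6} = \frac{Z^{2}}{21}$)
$\left(I{\left(J \right)} + \left(\left(1 - 34\right) + \left(-15 + 10\right)\right)\right)^{2} = \left(\frac{\left(-1\right)^{2}}{21} + \left(\left(1 - 34\right) + \left(-15 + 10\right)\right)\right)^{2} = \left(\frac{1}{21} \cdot 1 - 38\right)^{2} = \left(\frac{1}{21} - 38\right)^{2} = \left(- \frac{797}{21}\right)^{2} = \frac{635209}{441}$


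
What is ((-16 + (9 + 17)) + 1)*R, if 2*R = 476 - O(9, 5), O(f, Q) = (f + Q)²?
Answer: 1540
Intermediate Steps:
O(f, Q) = (Q + f)²
R = 140 (R = (476 - (5 + 9)²)/2 = (476 - 1*14²)/2 = (476 - 1*196)/2 = (476 - 196)/2 = (½)*280 = 140)
((-16 + (9 + 17)) + 1)*R = ((-16 + (9 + 17)) + 1)*140 = ((-16 + 26) + 1)*140 = (10 + 1)*140 = 11*140 = 1540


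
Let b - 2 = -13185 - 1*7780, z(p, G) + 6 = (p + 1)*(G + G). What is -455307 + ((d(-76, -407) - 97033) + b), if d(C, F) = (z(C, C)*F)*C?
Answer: 351865905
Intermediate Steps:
z(p, G) = -6 + 2*G*(1 + p) (z(p, G) = -6 + (p + 1)*(G + G) = -6 + (1 + p)*(2*G) = -6 + 2*G*(1 + p))
b = -20963 (b = 2 + (-13185 - 1*7780) = 2 + (-13185 - 7780) = 2 - 20965 = -20963)
d(C, F) = C*F*(-6 + 2*C + 2*C²) (d(C, F) = ((-6 + 2*C + 2*C*C)*F)*C = ((-6 + 2*C + 2*C²)*F)*C = (F*(-6 + 2*C + 2*C²))*C = C*F*(-6 + 2*C + 2*C²))
-455307 + ((d(-76, -407) - 97033) + b) = -455307 + ((2*(-76)*(-407)*(-3 - 76 + (-76)²) - 97033) - 20963) = -455307 + ((2*(-76)*(-407)*(-3 - 76 + 5776) - 97033) - 20963) = -455307 + ((2*(-76)*(-407)*5697 - 97033) - 20963) = -455307 + ((352439208 - 97033) - 20963) = -455307 + (352342175 - 20963) = -455307 + 352321212 = 351865905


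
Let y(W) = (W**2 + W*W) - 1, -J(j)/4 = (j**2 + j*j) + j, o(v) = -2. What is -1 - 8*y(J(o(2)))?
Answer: -9209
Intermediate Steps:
J(j) = -8*j**2 - 4*j (J(j) = -4*((j**2 + j*j) + j) = -4*((j**2 + j**2) + j) = -4*(2*j**2 + j) = -4*(j + 2*j**2) = -8*j**2 - 4*j)
y(W) = -1 + 2*W**2 (y(W) = (W**2 + W**2) - 1 = 2*W**2 - 1 = -1 + 2*W**2)
-1 - 8*y(J(o(2))) = -1 - 8*(-1 + 2*(-4*(-2)*(1 + 2*(-2)))**2) = -1 - 8*(-1 + 2*(-4*(-2)*(1 - 4))**2) = -1 - 8*(-1 + 2*(-4*(-2)*(-3))**2) = -1 - 8*(-1 + 2*(-24)**2) = -1 - 8*(-1 + 2*576) = -1 - 8*(-1 + 1152) = -1 - 8*1151 = -1 - 9208 = -9209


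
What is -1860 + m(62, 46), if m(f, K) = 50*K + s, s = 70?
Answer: 510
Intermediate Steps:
m(f, K) = 70 + 50*K (m(f, K) = 50*K + 70 = 70 + 50*K)
-1860 + m(62, 46) = -1860 + (70 + 50*46) = -1860 + (70 + 2300) = -1860 + 2370 = 510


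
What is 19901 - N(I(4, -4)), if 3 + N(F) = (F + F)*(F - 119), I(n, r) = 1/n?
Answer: 159707/8 ≈ 19963.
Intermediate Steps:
N(F) = -3 + 2*F*(-119 + F) (N(F) = -3 + (F + F)*(F - 119) = -3 + (2*F)*(-119 + F) = -3 + 2*F*(-119 + F))
19901 - N(I(4, -4)) = 19901 - (-3 - 238/4 + 2*(1/4)²) = 19901 - (-3 - 238*¼ + 2*(¼)²) = 19901 - (-3 - 119/2 + 2*(1/16)) = 19901 - (-3 - 119/2 + ⅛) = 19901 - 1*(-499/8) = 19901 + 499/8 = 159707/8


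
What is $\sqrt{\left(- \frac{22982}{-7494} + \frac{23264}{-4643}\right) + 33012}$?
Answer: $\frac{\sqrt{9991047340762146597}}{17397321} \approx 181.69$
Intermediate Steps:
$\sqrt{\left(- \frac{22982}{-7494} + \frac{23264}{-4643}\right) + 33012} = \sqrt{\left(\left(-22982\right) \left(- \frac{1}{7494}\right) + 23264 \left(- \frac{1}{4643}\right)\right) + 33012} = \sqrt{\left(\frac{11491}{3747} - \frac{23264}{4643}\right) + 33012} = \sqrt{- \frac{33817495}{17397321} + 33012} = \sqrt{\frac{574286543357}{17397321}} = \frac{\sqrt{9991047340762146597}}{17397321}$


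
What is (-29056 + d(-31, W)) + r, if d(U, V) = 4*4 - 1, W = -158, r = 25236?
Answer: -3805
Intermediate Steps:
d(U, V) = 15 (d(U, V) = 16 - 1 = 15)
(-29056 + d(-31, W)) + r = (-29056 + 15) + 25236 = -29041 + 25236 = -3805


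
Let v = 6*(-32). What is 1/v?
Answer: -1/192 ≈ -0.0052083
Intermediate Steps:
v = -192
1/v = 1/(-192) = -1/192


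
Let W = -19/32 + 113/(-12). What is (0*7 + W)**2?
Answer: 923521/9216 ≈ 100.21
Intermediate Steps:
W = -961/96 (W = -19*1/32 + 113*(-1/12) = -19/32 - 113/12 = -961/96 ≈ -10.010)
(0*7 + W)**2 = (0*7 - 961/96)**2 = (0 - 961/96)**2 = (-961/96)**2 = 923521/9216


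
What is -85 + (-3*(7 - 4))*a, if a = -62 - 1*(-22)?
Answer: 275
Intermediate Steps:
a = -40 (a = -62 + 22 = -40)
-85 + (-3*(7 - 4))*a = -85 - 3*(7 - 4)*(-40) = -85 - 3*3*(-40) = -85 - 9*(-40) = -85 + 360 = 275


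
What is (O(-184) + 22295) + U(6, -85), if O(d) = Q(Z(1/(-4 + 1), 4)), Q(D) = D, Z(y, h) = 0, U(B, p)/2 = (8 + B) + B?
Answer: 22335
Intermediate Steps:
U(B, p) = 16 + 4*B (U(B, p) = 2*((8 + B) + B) = 2*(8 + 2*B) = 16 + 4*B)
O(d) = 0
(O(-184) + 22295) + U(6, -85) = (0 + 22295) + (16 + 4*6) = 22295 + (16 + 24) = 22295 + 40 = 22335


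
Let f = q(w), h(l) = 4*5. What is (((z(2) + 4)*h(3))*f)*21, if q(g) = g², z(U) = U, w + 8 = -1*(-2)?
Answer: 90720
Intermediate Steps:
w = -6 (w = -8 - 1*(-2) = -8 + 2 = -6)
h(l) = 20
f = 36 (f = (-6)² = 36)
(((z(2) + 4)*h(3))*f)*21 = (((2 + 4)*20)*36)*21 = ((6*20)*36)*21 = (120*36)*21 = 4320*21 = 90720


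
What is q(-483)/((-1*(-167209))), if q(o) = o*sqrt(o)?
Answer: -69*I*sqrt(483)/23887 ≈ -0.063483*I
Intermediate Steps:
q(o) = o**(3/2)
q(-483)/((-1*(-167209))) = (-483)**(3/2)/((-1*(-167209))) = -483*I*sqrt(483)/167209 = -483*I*sqrt(483)*(1/167209) = -69*I*sqrt(483)/23887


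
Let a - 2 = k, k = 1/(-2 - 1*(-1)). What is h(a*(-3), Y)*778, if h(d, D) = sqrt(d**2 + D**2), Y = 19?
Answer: 778*sqrt(370) ≈ 14965.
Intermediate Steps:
k = -1 (k = 1/(-2 + 1) = 1/(-1) = -1)
a = 1 (a = 2 - 1 = 1)
h(d, D) = sqrt(D**2 + d**2)
h(a*(-3), Y)*778 = sqrt(19**2 + (1*(-3))**2)*778 = sqrt(361 + (-3)**2)*778 = sqrt(361 + 9)*778 = sqrt(370)*778 = 778*sqrt(370)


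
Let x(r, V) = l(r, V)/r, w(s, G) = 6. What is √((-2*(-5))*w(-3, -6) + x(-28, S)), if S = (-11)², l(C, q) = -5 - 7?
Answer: 3*√329/7 ≈ 7.7736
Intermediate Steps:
l(C, q) = -12
S = 121
x(r, V) = -12/r
√((-2*(-5))*w(-3, -6) + x(-28, S)) = √(-2*(-5)*6 - 12/(-28)) = √(10*6 - 12*(-1/28)) = √(60 + 3/7) = √(423/7) = 3*√329/7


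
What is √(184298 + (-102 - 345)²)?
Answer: √384107 ≈ 619.76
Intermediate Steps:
√(184298 + (-102 - 345)²) = √(184298 + (-447)²) = √(184298 + 199809) = √384107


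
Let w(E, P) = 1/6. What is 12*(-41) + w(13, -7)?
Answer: -2951/6 ≈ -491.83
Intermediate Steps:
w(E, P) = ⅙
12*(-41) + w(13, -7) = 12*(-41) + ⅙ = -492 + ⅙ = -2951/6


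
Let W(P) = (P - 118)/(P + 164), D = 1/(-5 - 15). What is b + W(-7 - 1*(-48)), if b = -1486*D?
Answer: 30309/410 ≈ 73.924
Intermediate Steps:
D = -1/20 (D = 1/(-20) = -1/20 ≈ -0.050000)
b = 743/10 (b = -1486*(-1/20) = 743/10 ≈ 74.300)
W(P) = (-118 + P)/(164 + P)
b + W(-7 - 1*(-48)) = 743/10 + (-118 + (-7 - 1*(-48)))/(164 + (-7 - 1*(-48))) = 743/10 + (-118 + (-7 + 48))/(164 + (-7 + 48)) = 743/10 + (-118 + 41)/(164 + 41) = 743/10 - 77/205 = 30309/410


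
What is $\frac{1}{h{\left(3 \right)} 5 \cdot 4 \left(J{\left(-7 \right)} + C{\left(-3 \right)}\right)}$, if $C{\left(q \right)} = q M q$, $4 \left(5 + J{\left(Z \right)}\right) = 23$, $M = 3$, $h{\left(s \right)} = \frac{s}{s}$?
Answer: $\frac{1}{555} \approx 0.0018018$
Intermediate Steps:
$h{\left(s \right)} = 1$
$J{\left(Z \right)} = \frac{3}{4}$ ($J{\left(Z \right)} = -5 + \frac{1}{4} \cdot 23 = -5 + \frac{23}{4} = \frac{3}{4}$)
$C{\left(q \right)} = 3 q^{2}$ ($C{\left(q \right)} = q 3 q = 3 q q = 3 q^{2}$)
$\frac{1}{h{\left(3 \right)} 5 \cdot 4 \left(J{\left(-7 \right)} + C{\left(-3 \right)}\right)} = \frac{1}{1 \cdot 5 \cdot 4 \left(\frac{3}{4} + 3 \left(-3\right)^{2}\right)} = \frac{1}{5 \cdot 4 \left(\frac{3}{4} + 3 \cdot 9\right)} = \frac{1}{20 \left(\frac{3}{4} + 27\right)} = \frac{1}{20 \cdot \frac{111}{4}} = \frac{1}{555}$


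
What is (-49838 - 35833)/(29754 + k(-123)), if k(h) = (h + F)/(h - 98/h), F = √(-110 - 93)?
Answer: -63992212534267767/22225592104756244 - 17598850947*I*√203/22225592104756244 ≈ -2.8792 - 1.1282e-5*I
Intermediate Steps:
F = I*√203 (F = √(-203) = I*√203 ≈ 14.248*I)
k(h) = (h + I*√203)/(h - 98/h)
(-49838 - 35833)/(29754 + k(-123)) = (-49838 - 35833)/(29754 - 123*(-123 + I*√203)/(-98 + (-123)²)) = -85671/(29754 - 123*(-123 + I*√203)/(-98 + 15129)) = -85671/(29754 - 123*(-123 + I*√203)/15031) = -85671/(29754 - 123*1/15031*(-123 + I*√203)) = -85671/(29754 + (15129/15031 - 123*I*√203/15031)) = -85671/(447247503/15031 - 123*I*√203/15031)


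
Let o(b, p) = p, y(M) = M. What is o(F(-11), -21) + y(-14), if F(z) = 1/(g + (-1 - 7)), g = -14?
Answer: -35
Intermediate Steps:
F(z) = -1/22 (F(z) = 1/(-14 + (-1 - 7)) = 1/(-14 - 8) = 1/(-22) = -1/22)
o(F(-11), -21) + y(-14) = -21 - 14 = -35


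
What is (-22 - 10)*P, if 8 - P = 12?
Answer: 128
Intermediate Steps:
P = -4 (P = 8 - 1*12 = 8 - 12 = -4)
(-22 - 10)*P = (-22 - 10)*(-4) = -32*(-4) = 128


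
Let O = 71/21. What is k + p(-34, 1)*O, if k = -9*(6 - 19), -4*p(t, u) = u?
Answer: 9757/84 ≈ 116.15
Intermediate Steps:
p(t, u) = -u/4
O = 71/21 (O = 71*(1/21) = 71/21 ≈ 3.3810)
k = 117 (k = -9*(-13) = 117)
k + p(-34, 1)*O = 117 - 1/4*1*(71/21) = 117 - 1/4*71/21 = 117 - 71/84 = 9757/84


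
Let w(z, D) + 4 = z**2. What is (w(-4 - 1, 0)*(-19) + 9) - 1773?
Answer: -2163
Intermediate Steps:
w(z, D) = -4 + z**2
(w(-4 - 1, 0)*(-19) + 9) - 1773 = ((-4 + (-4 - 1)**2)*(-19) + 9) - 1773 = ((-4 + (-5)**2)*(-19) + 9) - 1773 = ((-4 + 25)*(-19) + 9) - 1773 = (21*(-19) + 9) - 1773 = (-399 + 9) - 1773 = -390 - 1773 = -2163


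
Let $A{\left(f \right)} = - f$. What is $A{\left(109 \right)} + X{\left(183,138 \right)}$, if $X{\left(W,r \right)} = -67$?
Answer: $-176$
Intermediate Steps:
$A{\left(109 \right)} + X{\left(183,138 \right)} = \left(-1\right) 109 - 67 = -109 - 67 = -176$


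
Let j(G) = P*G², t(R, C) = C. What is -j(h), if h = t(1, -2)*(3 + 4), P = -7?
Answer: 1372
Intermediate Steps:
h = -14 (h = -2*(3 + 4) = -2*7 = -14)
j(G) = -7*G²
-j(h) = -(-7)*(-14)² = -(-7)*196 = -1*(-1372) = 1372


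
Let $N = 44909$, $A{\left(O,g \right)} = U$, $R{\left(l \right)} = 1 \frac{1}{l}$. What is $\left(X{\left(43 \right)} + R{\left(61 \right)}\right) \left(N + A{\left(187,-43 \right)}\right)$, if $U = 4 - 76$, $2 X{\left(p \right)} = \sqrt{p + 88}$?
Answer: $\frac{44837}{61} + \frac{44837 \sqrt{131}}{2} \approx 2.5733 \cdot 10^{5}$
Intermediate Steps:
$R{\left(l \right)} = \frac{1}{l}$
$X{\left(p \right)} = \frac{\sqrt{88 + p}}{2}$ ($X{\left(p \right)} = \frac{\sqrt{p + 88}}{2} = \frac{\sqrt{88 + p}}{2}$)
$U = -72$
$A{\left(O,g \right)} = -72$
$\left(X{\left(43 \right)} + R{\left(61 \right)}\right) \left(N + A{\left(187,-43 \right)}\right) = \left(\frac{\sqrt{88 + 43}}{2} + \frac{1}{61}\right) \left(44909 - 72\right) = \left(\frac{\sqrt{131}}{2} + \frac{1}{61}\right) 44837 = \left(\frac{1}{61} + \frac{\sqrt{131}}{2}\right) 44837 = \frac{44837}{61} + \frac{44837 \sqrt{131}}{2}$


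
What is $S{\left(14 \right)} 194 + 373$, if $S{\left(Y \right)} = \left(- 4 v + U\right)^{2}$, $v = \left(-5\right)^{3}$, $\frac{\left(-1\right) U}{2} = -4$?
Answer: $50064789$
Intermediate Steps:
$U = 8$ ($U = \left(-2\right) \left(-4\right) = 8$)
$v = -125$
$S{\left(Y \right)} = 258064$ ($S{\left(Y \right)} = \left(\left(-4\right) \left(-125\right) + 8\right)^{2} = \left(500 + 8\right)^{2} = 508^{2} = 258064$)
$S{\left(14 \right)} 194 + 373 = 258064 \cdot 194 + 373 = 50064416 + 373 = 50064789$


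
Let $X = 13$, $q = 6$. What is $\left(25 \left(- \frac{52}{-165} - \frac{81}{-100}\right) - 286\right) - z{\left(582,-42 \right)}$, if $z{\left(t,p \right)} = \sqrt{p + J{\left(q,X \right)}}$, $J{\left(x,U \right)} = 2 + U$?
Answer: $- \frac{34039}{132} - 3 i \sqrt{3} \approx -257.87 - 5.1962 i$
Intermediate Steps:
$z{\left(t,p \right)} = \sqrt{15 + p}$ ($z{\left(t,p \right)} = \sqrt{p + \left(2 + 13\right)} = \sqrt{p + 15} = \sqrt{15 + p}$)
$\left(25 \left(- \frac{52}{-165} - \frac{81}{-100}\right) - 286\right) - z{\left(582,-42 \right)} = \left(25 \left(- \frac{52}{-165} - \frac{81}{-100}\right) - 286\right) - \sqrt{15 - 42} = \left(25 \left(\left(-52\right) \left(- \frac{1}{165}\right) - - \frac{81}{100}\right) - 286\right) - \sqrt{-27} = \left(25 \left(\frac{52}{165} + \frac{81}{100}\right) - 286\right) - 3 i \sqrt{3} = \left(25 \cdot \frac{3713}{3300} - 286\right) - 3 i \sqrt{3} = \left(\frac{3713}{132} - 286\right) - 3 i \sqrt{3} = - \frac{34039}{132} - 3 i \sqrt{3}$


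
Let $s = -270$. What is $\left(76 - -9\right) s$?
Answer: $-22950$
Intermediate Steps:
$\left(76 - -9\right) s = \left(76 - -9\right) \left(-270\right) = \left(76 + 9\right) \left(-270\right) = 85 \left(-270\right) = -22950$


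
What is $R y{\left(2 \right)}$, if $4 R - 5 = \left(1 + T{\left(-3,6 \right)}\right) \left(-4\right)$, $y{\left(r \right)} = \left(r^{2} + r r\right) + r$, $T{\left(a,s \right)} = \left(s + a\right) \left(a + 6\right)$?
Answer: $- \frac{175}{2} \approx -87.5$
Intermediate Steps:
$T{\left(a,s \right)} = \left(6 + a\right) \left(a + s\right)$ ($T{\left(a,s \right)} = \left(a + s\right) \left(6 + a\right) = \left(6 + a\right) \left(a + s\right)$)
$y{\left(r \right)} = r + 2 r^{2}$ ($y{\left(r \right)} = \left(r^{2} + r^{2}\right) + r = 2 r^{2} + r = r + 2 r^{2}$)
$R = - \frac{35}{4}$ ($R = \frac{5}{4} + \frac{\left(1 + \left(\left(-3\right)^{2} + 6 \left(-3\right) + 6 \cdot 6 - 18\right)\right) \left(-4\right)}{4} = \frac{5}{4} + \frac{\left(1 + \left(9 - 18 + 36 - 18\right)\right) \left(-4\right)}{4} = \frac{5}{4} + \frac{\left(1 + 9\right) \left(-4\right)}{4} = \frac{5}{4} + \frac{10 \left(-4\right)}{4} = \frac{5}{4} + \frac{1}{4} \left(-40\right) = \frac{5}{4} - 10 = - \frac{35}{4} \approx -8.75$)
$R y{\left(2 \right)} = - \frac{35 \cdot 2 \left(1 + 2 \cdot 2\right)}{4} = - \frac{35 \cdot 2 \left(1 + 4\right)}{4} = - \frac{35 \cdot 2 \cdot 5}{4} = \left(- \frac{35}{4}\right) 10 = - \frac{175}{2}$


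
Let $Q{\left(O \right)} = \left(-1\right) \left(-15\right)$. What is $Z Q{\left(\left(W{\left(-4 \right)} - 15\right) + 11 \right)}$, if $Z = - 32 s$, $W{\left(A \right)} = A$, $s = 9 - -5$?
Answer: $-6720$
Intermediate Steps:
$s = 14$ ($s = 9 + 5 = 14$)
$Q{\left(O \right)} = 15$
$Z = -448$ ($Z = \left(-32\right) 14 = -448$)
$Z Q{\left(\left(W{\left(-4 \right)} - 15\right) + 11 \right)} = \left(-448\right) 15 = -6720$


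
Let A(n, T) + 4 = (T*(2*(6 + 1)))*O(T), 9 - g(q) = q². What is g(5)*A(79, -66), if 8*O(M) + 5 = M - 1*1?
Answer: -132992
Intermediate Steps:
O(M) = -¾ + M/8 (O(M) = -5/8 + (M - 1*1)/8 = -5/8 + (M - 1)/8 = -5/8 + (-1 + M)/8 = -5/8 + (-⅛ + M/8) = -¾ + M/8)
g(q) = 9 - q²
A(n, T) = -4 + 14*T*(-¾ + T/8) (A(n, T) = -4 + (T*(2*(6 + 1)))*(-¾ + T/8) = -4 + (T*(2*7))*(-¾ + T/8) = -4 + (T*14)*(-¾ + T/8) = -4 + (14*T)*(-¾ + T/8) = -4 + 14*T*(-¾ + T/8))
g(5)*A(79, -66) = (9 - 1*5²)*(-4 + (7/4)*(-66)*(-6 - 66)) = (9 - 1*25)*(-4 + (7/4)*(-66)*(-72)) = (9 - 25)*(-4 + 8316) = -16*8312 = -132992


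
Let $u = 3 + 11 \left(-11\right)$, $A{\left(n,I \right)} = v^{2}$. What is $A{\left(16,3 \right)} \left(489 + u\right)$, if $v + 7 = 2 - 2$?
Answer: $18179$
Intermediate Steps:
$v = -7$ ($v = -7 + \left(2 - 2\right) = -7 + 0 = -7$)
$A{\left(n,I \right)} = 49$ ($A{\left(n,I \right)} = \left(-7\right)^{2} = 49$)
$u = -118$ ($u = 3 - 121 = -118$)
$A{\left(16,3 \right)} \left(489 + u\right) = 49 \left(489 - 118\right) = 49 \cdot 371 = 18179$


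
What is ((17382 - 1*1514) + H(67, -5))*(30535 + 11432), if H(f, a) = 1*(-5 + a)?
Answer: 665512686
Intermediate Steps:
H(f, a) = -5 + a
((17382 - 1*1514) + H(67, -5))*(30535 + 11432) = ((17382 - 1*1514) + (-5 - 5))*(30535 + 11432) = ((17382 - 1514) - 10)*41967 = (15868 - 10)*41967 = 15858*41967 = 665512686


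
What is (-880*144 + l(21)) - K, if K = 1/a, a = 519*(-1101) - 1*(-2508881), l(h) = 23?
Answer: -245470623015/1937462 ≈ -1.2670e+5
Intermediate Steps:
a = 1937462 (a = -571419 + 2508881 = 1937462)
K = 1/1937462 ≈ 5.1614e-7
(-880*144 + l(21)) - K = (-880*144 + 23) - 1*1/1937462 = (-126720 + 23) - 1/1937462 = -126697 - 1/1937462 = -245470623015/1937462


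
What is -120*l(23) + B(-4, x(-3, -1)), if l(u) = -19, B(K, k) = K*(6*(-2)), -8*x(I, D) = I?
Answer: 2328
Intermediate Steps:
x(I, D) = -I/8
B(K, k) = -12*K (B(K, k) = K*(-12) = -12*K)
-120*l(23) + B(-4, x(-3, -1)) = -120*(-19) - 12*(-4) = 2280 + 48 = 2328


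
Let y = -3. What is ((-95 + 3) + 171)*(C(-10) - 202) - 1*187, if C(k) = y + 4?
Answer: -16066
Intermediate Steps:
C(k) = 1 (C(k) = -3 + 4 = 1)
((-95 + 3) + 171)*(C(-10) - 202) - 1*187 = ((-95 + 3) + 171)*(1 - 202) - 1*187 = (-92 + 171)*(-201) - 187 = 79*(-201) - 187 = -15879 - 187 = -16066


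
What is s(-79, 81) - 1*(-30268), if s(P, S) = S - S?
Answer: 30268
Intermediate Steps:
s(P, S) = 0
s(-79, 81) - 1*(-30268) = 0 - 1*(-30268) = 0 + 30268 = 30268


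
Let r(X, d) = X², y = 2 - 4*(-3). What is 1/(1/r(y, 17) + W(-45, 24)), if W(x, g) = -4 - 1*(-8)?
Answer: 196/785 ≈ 0.24968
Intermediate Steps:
y = 14 (y = 2 + 12 = 14)
W(x, g) = 4 (W(x, g) = -4 + 8 = 4)
1/(1/r(y, 17) + W(-45, 24)) = 1/(1/(14²) + 4) = 1/(1/196 + 4) = 1/(785/196) = 196/785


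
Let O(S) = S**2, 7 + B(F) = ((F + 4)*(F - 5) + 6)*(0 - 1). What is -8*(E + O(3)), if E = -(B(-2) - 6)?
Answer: -112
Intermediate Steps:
B(F) = -13 - (-5 + F)*(4 + F) (B(F) = -7 + ((F + 4)*(F - 5) + 6)*(0 - 1) = -7 + ((4 + F)*(-5 + F) + 6)*(-1) = -7 + ((-5 + F)*(4 + F) + 6)*(-1) = -7 + (6 + (-5 + F)*(4 + F))*(-1) = -7 + (-6 - (-5 + F)*(4 + F)) = -13 - (-5 + F)*(4 + F))
E = 5 (E = -((7 - 2 - 1*(-2)**2) - 6) = -((7 - 2 - 1*4) - 6) = -((7 - 2 - 4) - 6) = -(1 - 6) = -1*(-5) = 5)
-8*(E + O(3)) = -8*(5 + 3**2) = -8*(5 + 9) = -8*14 = -112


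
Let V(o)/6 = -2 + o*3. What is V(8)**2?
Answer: 17424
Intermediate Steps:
V(o) = -12 + 18*o (V(o) = 6*(-2 + o*3) = 6*(-2 + 3*o) = -12 + 18*o)
V(8)**2 = (-12 + 18*8)**2 = (-12 + 144)**2 = 132**2 = 17424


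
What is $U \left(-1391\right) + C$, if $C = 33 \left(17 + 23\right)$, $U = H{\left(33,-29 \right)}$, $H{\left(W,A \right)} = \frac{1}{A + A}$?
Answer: $\frac{77951}{58} \approx 1344.0$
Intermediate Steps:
$H{\left(W,A \right)} = \frac{1}{2 A}$
$U = - \frac{1}{58}$ ($U = \frac{1}{2 \left(-29\right)} = \frac{1}{2} \left(- \frac{1}{29}\right) = - \frac{1}{58} \approx -0.017241$)
$C = 1320$ ($C = 33 \cdot 40 = 1320$)
$U \left(-1391\right) + C = \left(- \frac{1}{58}\right) \left(-1391\right) + 1320 = \frac{1391}{58} + 1320 = \frac{77951}{58}$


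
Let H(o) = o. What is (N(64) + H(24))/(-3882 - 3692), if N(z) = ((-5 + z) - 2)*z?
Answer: -1836/3787 ≈ -0.48482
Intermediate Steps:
N(z) = z*(-7 + z) (N(z) = (-7 + z)*z = z*(-7 + z))
(N(64) + H(24))/(-3882 - 3692) = (64*(-7 + 64) + 24)/(-3882 - 3692) = (64*57 + 24)/(-7574) = (3648 + 24)*(-1/7574) = 3672*(-1/7574) = -1836/3787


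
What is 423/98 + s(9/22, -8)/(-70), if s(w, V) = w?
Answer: 46467/10780 ≈ 4.3105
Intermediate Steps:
423/98 + s(9/22, -8)/(-70) = 423/98 + (9/22)/(-70) = 423*(1/98) + (9*(1/22))*(-1/70) = 423/98 + (9/22)*(-1/70) = 423/98 - 9/1540 = 46467/10780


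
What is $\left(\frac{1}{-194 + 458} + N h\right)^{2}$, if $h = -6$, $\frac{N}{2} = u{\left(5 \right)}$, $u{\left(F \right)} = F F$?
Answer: $\frac{6272481601}{69696} \approx 89998.0$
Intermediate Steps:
$u{\left(F \right)} = F^{2}$
$N = 50$ ($N = 2 \cdot 5^{2} = 2 \cdot 25 = 50$)
$\left(\frac{1}{-194 + 458} + N h\right)^{2} = \left(\frac{1}{-194 + 458} + 50 \left(-6\right)\right)^{2} = \left(\frac{1}{264} - 300\right)^{2} = \left(- \frac{79199}{264}\right)^{2} = \frac{6272481601}{69696}$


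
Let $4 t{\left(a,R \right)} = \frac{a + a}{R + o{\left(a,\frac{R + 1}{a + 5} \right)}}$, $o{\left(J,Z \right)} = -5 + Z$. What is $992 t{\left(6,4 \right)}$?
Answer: $-5456$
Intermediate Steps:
$t{\left(a,R \right)} = \frac{a}{2 \left(-5 + R + \frac{1 + R}{5 + a}\right)}$ ($t{\left(a,R \right)} = \frac{\left(a + a\right) \frac{1}{R + \left(-5 + \frac{R + 1}{a + 5}\right)}}{4} = \frac{2 a \frac{1}{R + \left(-5 + \frac{1 + R}{5 + a}\right)}}{4} = \frac{2 a \frac{1}{-5 + R + \frac{1 + R}{5 + a}}}{4} = \frac{a}{2 \left(-5 + R + \frac{1 + R}{5 + a}\right)}$)
$992 t{\left(6,4 \right)} = 992 \cdot \frac{1}{2} \cdot 6 \frac{1}{-24 - 30 + 6 \cdot 4 + 4 \cdot 6} \left(5 + 6\right) = 992 \cdot \frac{1}{2} \cdot 6 \frac{1}{-24 - 30 + 24 + 24} \cdot 11 = 992 \cdot \frac{1}{2} \cdot 6 \frac{1}{-6} \cdot 11 = 992 \cdot \frac{1}{2} \cdot 6 \left(- \frac{1}{6}\right) 11 = 992 \left(- \frac{11}{2}\right) = -5456$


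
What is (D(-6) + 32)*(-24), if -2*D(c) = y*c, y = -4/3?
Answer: -672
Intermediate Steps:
y = -4/3 (y = -4*1/3 = -4/3 ≈ -1.3333)
D(c) = 2*c/3 (D(c) = -(-2)*c/3 = 2*c/3)
(D(-6) + 32)*(-24) = ((2/3)*(-6) + 32)*(-24) = (-4 + 32)*(-24) = 28*(-24) = -672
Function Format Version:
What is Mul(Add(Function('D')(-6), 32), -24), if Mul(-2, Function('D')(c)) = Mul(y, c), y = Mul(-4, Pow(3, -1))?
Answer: -672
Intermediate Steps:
y = Rational(-4, 3) (y = Mul(-4, Rational(1, 3)) = Rational(-4, 3) ≈ -1.3333)
Function('D')(c) = Mul(Rational(2, 3), c) (Function('D')(c) = Mul(Rational(-1, 2), Mul(Rational(-4, 3), c)) = Mul(Rational(2, 3), c))
Mul(Add(Function('D')(-6), 32), -24) = Mul(Add(Mul(Rational(2, 3), -6), 32), -24) = Mul(Add(-4, 32), -24) = Mul(28, -24) = -672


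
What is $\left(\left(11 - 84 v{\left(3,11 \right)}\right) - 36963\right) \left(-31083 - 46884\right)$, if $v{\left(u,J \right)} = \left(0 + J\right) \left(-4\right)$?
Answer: $2592870552$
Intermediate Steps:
$v{\left(u,J \right)} = - 4 J$ ($v{\left(u,J \right)} = J \left(-4\right) = - 4 J$)
$\left(\left(11 - 84 v{\left(3,11 \right)}\right) - 36963\right) \left(-31083 - 46884\right) = \left(\left(11 - 84 \left(\left(-4\right) 11\right)\right) - 36963\right) \left(-31083 - 46884\right) = \left(\left(11 - -3696\right) - 36963\right) \left(-77967\right) = \left(\left(11 + 3696\right) - 36963\right) \left(-77967\right) = \left(3707 - 36963\right) \left(-77967\right) = \left(-33256\right) \left(-77967\right) = 2592870552$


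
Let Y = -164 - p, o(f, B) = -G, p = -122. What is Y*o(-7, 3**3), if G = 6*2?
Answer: 504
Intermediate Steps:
G = 12
o(f, B) = -12 (o(f, B) = -1*12 = -12)
Y = -42 (Y = -164 - 1*(-122) = -164 + 122 = -42)
Y*o(-7, 3**3) = -42*(-12) = 504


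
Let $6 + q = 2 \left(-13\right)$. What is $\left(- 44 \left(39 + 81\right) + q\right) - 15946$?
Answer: $-21258$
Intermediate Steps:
$q = -32$ ($q = -6 + 2 \left(-13\right) = -6 - 26 = -32$)
$\left(- 44 \left(39 + 81\right) + q\right) - 15946 = \left(- 44 \left(39 + 81\right) - 32\right) - 15946 = \left(\left(-44\right) 120 - 32\right) - 15946 = \left(-5280 - 32\right) - 15946 = -5312 - 15946 = -21258$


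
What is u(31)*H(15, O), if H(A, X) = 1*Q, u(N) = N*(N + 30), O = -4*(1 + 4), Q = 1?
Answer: 1891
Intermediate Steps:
O = -20 (O = -4*5 = -20)
u(N) = N*(30 + N)
H(A, X) = 1 (H(A, X) = 1*1 = 1)
u(31)*H(15, O) = (31*(30 + 31))*1 = (31*61)*1 = 1891*1 = 1891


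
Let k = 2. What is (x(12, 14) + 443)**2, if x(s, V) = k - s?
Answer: 187489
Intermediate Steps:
x(s, V) = 2 - s
(x(12, 14) + 443)**2 = ((2 - 1*12) + 443)**2 = ((2 - 12) + 443)**2 = (-10 + 443)**2 = 433**2 = 187489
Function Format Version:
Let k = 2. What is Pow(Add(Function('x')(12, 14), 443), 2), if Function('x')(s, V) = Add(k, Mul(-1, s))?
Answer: 187489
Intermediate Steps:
Function('x')(s, V) = Add(2, Mul(-1, s))
Pow(Add(Function('x')(12, 14), 443), 2) = Pow(Add(Add(2, Mul(-1, 12)), 443), 2) = Pow(Add(Add(2, -12), 443), 2) = Pow(Add(-10, 443), 2) = Pow(433, 2) = 187489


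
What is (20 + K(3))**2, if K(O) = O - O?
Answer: 400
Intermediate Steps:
K(O) = 0
(20 + K(3))**2 = (20 + 0)**2 = 20**2 = 400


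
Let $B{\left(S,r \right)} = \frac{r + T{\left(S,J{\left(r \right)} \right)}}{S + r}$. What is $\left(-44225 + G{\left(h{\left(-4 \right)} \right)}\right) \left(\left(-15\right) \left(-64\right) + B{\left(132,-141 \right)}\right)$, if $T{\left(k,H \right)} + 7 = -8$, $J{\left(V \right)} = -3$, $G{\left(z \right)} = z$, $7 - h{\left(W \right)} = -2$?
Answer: $- \frac{129641312}{3} \approx -4.3214 \cdot 10^{7}$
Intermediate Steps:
$h{\left(W \right)} = 9$ ($h{\left(W \right)} = 7 - -2 = 7 + 2 = 9$)
$T{\left(k,H \right)} = -15$ ($T{\left(k,H \right)} = -7 - 8 = -15$)
$B{\left(S,r \right)} = \frac{-15 + r}{S + r}$ ($B{\left(S,r \right)} = \frac{r - 15}{S + r} = \frac{-15 + r}{S + r}$)
$\left(-44225 + G{\left(h{\left(-4 \right)} \right)}\right) \left(\left(-15\right) \left(-64\right) + B{\left(132,-141 \right)}\right) = \left(-44225 + 9\right) \left(\left(-15\right) \left(-64\right) + \frac{-15 - 141}{132 - 141}\right) = - 44216 \left(960 + \frac{1}{-9} \left(-156\right)\right) = - 44216 \left(960 - - \frac{52}{3}\right) = - 44216 \left(960 + \frac{52}{3}\right) = \left(-44216\right) \frac{2932}{3} = - \frac{129641312}{3}$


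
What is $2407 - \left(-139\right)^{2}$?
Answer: $-16914$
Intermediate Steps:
$2407 - \left(-139\right)^{2} = 2407 - 19321 = -16914$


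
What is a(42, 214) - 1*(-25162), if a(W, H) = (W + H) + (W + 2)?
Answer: 25462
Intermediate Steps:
a(W, H) = 2 + H + 2*W (a(W, H) = (H + W) + (2 + W) = 2 + H + 2*W)
a(42, 214) - 1*(-25162) = (2 + 214 + 2*42) - 1*(-25162) = (2 + 214 + 84) + 25162 = 300 + 25162 = 25462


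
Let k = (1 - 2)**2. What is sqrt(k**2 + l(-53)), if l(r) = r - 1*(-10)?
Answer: I*sqrt(42) ≈ 6.4807*I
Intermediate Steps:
k = 1 (k = (-1)**2 = 1)
l(r) = 10 + r (l(r) = r + 10 = 10 + r)
sqrt(k**2 + l(-53)) = sqrt(1**2 + (10 - 53)) = sqrt(1 - 43) = sqrt(-42) = I*sqrt(42)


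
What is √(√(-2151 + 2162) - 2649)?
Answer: √(-2649 + √11) ≈ 51.436*I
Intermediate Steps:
√(√(-2151 + 2162) - 2649) = √(√11 - 2649) = √(-2649 + √11)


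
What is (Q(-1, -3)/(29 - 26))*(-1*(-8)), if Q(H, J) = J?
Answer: -8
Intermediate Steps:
(Q(-1, -3)/(29 - 26))*(-1*(-8)) = (-3/(29 - 26))*(-1*(-8)) = -3/3*8 = -3*⅓*8 = -1*8 = -8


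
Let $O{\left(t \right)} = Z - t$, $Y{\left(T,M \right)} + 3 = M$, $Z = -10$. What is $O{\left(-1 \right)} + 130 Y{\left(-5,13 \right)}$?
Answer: $1291$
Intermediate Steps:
$Y{\left(T,M \right)} = -3 + M$
$O{\left(t \right)} = -10 - t$
$O{\left(-1 \right)} + 130 Y{\left(-5,13 \right)} = \left(-10 - -1\right) + 130 \left(-3 + 13\right) = \left(-10 + 1\right) + 130 \cdot 10 = -9 + 1300 = 1291$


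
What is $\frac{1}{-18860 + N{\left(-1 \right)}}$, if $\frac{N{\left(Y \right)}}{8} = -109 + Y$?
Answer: $- \frac{1}{19740} \approx -5.0659 \cdot 10^{-5}$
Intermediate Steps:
$N{\left(Y \right)} = -872 + 8 Y$ ($N{\left(Y \right)} = 8 \left(-109 + Y\right) = -872 + 8 Y$)
$\frac{1}{-18860 + N{\left(-1 \right)}} = \frac{1}{-18860 + \left(-872 + 8 \left(-1\right)\right)} = \frac{1}{-18860 - 880} = \frac{1}{-19740} = - \frac{1}{19740}$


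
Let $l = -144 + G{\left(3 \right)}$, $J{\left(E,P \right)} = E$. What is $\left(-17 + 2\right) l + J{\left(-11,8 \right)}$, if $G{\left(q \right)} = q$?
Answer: $2104$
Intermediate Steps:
$l = -141$ ($l = -144 + 3 = -141$)
$\left(-17 + 2\right) l + J{\left(-11,8 \right)} = \left(-17 + 2\right) \left(-141\right) - 11 = \left(-15\right) \left(-141\right) - 11 = 2115 - 11 = 2104$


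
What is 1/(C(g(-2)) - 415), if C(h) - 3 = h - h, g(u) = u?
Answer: -1/412 ≈ -0.0024272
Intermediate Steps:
C(h) = 3 (C(h) = 3 + (h - h) = 3 + 0 = 3)
1/(C(g(-2)) - 415) = 1/(3 - 415) = 1/(-412) = -1/412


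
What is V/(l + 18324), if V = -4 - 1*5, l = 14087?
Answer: -9/32411 ≈ -0.00027768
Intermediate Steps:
V = -9 (V = -4 - 5 = -9)
V/(l + 18324) = -9/(14087 + 18324) = -9/32411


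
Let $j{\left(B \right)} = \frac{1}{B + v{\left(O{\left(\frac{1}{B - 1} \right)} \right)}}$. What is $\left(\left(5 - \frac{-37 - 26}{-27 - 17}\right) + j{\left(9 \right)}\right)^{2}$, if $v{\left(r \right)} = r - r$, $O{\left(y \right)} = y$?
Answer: $\frac{2122849}{156816} \approx 13.537$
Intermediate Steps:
$v{\left(r \right)} = 0$
$j{\left(B \right)} = \frac{1}{B}$ ($j{\left(B \right)} = \frac{1}{B + 0} = \frac{1}{B}$)
$\left(\left(5 - \frac{-37 - 26}{-27 - 17}\right) + j{\left(9 \right)}\right)^{2} = \left(\left(5 - \frac{-37 - 26}{-27 - 17}\right) + \frac{1}{9}\right)^{2} = \left(\left(5 - - \frac{63}{-44}\right) + \frac{1}{9}\right)^{2} = \left(\left(5 - \left(-63\right) \left(- \frac{1}{44}\right)\right) + \frac{1}{9}\right)^{2} = \left(\left(5 - \frac{63}{44}\right) + \frac{1}{9}\right)^{2} = \left(\frac{157}{44} + \frac{1}{9}\right)^{2} = \left(\frac{1457}{396}\right)^{2} = \frac{2122849}{156816}$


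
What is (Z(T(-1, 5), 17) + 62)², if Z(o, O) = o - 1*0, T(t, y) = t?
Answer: 3721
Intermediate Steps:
Z(o, O) = o (Z(o, O) = o + 0 = o)
(Z(T(-1, 5), 17) + 62)² = (-1 + 62)² = 61² = 3721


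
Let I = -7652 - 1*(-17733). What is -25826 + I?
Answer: -15745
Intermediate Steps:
I = 10081 (I = -7652 + 17733 = 10081)
-25826 + I = -25826 + 10081 = -15745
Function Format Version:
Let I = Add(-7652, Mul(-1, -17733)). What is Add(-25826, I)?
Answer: -15745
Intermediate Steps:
I = 10081 (I = Add(-7652, 17733) = 10081)
Add(-25826, I) = Add(-25826, 10081) = -15745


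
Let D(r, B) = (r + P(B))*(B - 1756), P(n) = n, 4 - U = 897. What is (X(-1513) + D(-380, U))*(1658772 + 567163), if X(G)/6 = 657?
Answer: 7515021446265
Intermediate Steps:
U = -893 (U = 4 - 1*897 = 4 - 897 = -893)
X(G) = 3942 (X(G) = 6*657 = 3942)
D(r, B) = (-1756 + B)*(B + r) (D(r, B) = (r + B)*(B - 1756) = (B + r)*(-1756 + B) = (-1756 + B)*(B + r))
(X(-1513) + D(-380, U))*(1658772 + 567163) = (3942 + ((-893)² - 1756*(-893) - 1756*(-380) - 893*(-380)))*(1658772 + 567163) = (3942 + (797449 + 1568108 + 667280 + 339340))*2225935 = (3942 + 3372177)*2225935 = 3376119*2225935 = 7515021446265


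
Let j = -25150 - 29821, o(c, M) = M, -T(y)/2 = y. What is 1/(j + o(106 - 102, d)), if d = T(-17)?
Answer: -1/54937 ≈ -1.8203e-5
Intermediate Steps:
T(y) = -2*y
d = 34 (d = -2*(-17) = 34)
j = -54971
1/(j + o(106 - 102, d)) = 1/(-54971 + 34) = 1/(-54937) = -1/54937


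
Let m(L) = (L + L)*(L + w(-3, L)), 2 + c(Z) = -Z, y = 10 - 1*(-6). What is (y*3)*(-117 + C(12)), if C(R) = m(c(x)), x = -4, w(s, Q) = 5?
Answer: -4272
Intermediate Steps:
y = 16 (y = 10 + 6 = 16)
c(Z) = -2 - Z
m(L) = 2*L*(5 + L) (m(L) = (L + L)*(L + 5) = (2*L)*(5 + L) = 2*L*(5 + L))
C(R) = 28 (C(R) = 2*(-2 - 1*(-4))*(5 + (-2 - 1*(-4))) = 2*(-2 + 4)*(5 + (-2 + 4)) = 2*2*(5 + 2) = 2*2*7 = 28)
(y*3)*(-117 + C(12)) = (16*3)*(-117 + 28) = 48*(-89) = -4272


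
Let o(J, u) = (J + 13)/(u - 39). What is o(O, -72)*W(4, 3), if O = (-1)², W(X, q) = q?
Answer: -14/37 ≈ -0.37838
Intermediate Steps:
O = 1
o(J, u) = (13 + J)/(-39 + u)
o(O, -72)*W(4, 3) = ((13 + 1)/(-39 - 72))*3 = (14/(-111))*3 = -1/111*14*3 = -14/111*3 = -14/37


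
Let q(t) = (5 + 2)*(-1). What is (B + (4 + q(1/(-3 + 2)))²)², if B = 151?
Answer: 25600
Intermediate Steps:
q(t) = -7 (q(t) = 7*(-1) = -7)
(B + (4 + q(1/(-3 + 2)))²)² = (151 + (4 - 7)²)² = (151 + (-3)²)² = (151 + 9)² = 160² = 25600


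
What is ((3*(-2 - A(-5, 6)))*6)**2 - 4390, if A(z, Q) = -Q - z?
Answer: -4066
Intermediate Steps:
((3*(-2 - A(-5, 6)))*6)**2 - 4390 = ((3*(-2 - (-1*6 - 1*(-5))))*6)**2 - 4390 = ((3*(-2 - (-6 + 5)))*6)**2 - 4390 = ((3*(-2 - 1*(-1)))*6)**2 - 4390 = ((3*(-2 + 1))*6)**2 - 4390 = ((3*(-1))*6)**2 - 4390 = (-3*6)**2 - 4390 = (-18)**2 - 4390 = 324 - 4390 = -4066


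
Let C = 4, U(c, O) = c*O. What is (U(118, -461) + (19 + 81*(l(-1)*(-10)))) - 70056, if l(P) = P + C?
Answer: -126865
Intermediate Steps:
U(c, O) = O*c
l(P) = 4 + P (l(P) = P + 4 = 4 + P)
(U(118, -461) + (19 + 81*(l(-1)*(-10)))) - 70056 = (-461*118 + (19 + 81*((4 - 1)*(-10)))) - 70056 = (-54398 + (19 + 81*(3*(-10)))) - 70056 = (-54398 + (19 + 81*(-30))) - 70056 = (-54398 + (19 - 2430)) - 70056 = (-54398 - 2411) - 70056 = -56809 - 70056 = -126865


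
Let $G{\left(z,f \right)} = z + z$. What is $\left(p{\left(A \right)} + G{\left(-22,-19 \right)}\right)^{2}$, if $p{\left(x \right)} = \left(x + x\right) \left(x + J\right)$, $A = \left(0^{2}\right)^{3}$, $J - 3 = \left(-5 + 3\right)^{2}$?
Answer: $1936$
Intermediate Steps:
$J = 7$ ($J = 3 + \left(-5 + 3\right)^{2} = 3 + \left(-2\right)^{2} = 3 + 4 = 7$)
$G{\left(z,f \right)} = 2 z$
$A = 0$ ($A = 0^{3} = 0$)
$p{\left(x \right)} = 2 x \left(7 + x\right)$ ($p{\left(x \right)} = \left(x + x\right) \left(x + 7\right) = 2 x \left(7 + x\right)$)
$\left(p{\left(A \right)} + G{\left(-22,-19 \right)}\right)^{2} = \left(2 \cdot 0 \left(7 + 0\right) + 2 \left(-22\right)\right)^{2} = \left(2 \cdot 0 \cdot 7 - 44\right)^{2} = \left(0 - 44\right)^{2} = \left(-44\right)^{2} = 1936$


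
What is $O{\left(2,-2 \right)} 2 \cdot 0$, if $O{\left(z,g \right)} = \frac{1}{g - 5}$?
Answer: $0$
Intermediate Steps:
$O{\left(z,g \right)} = \frac{1}{-5 + g}$
$O{\left(2,-2 \right)} 2 \cdot 0 = \frac{1}{-5 - 2} \cdot 2 \cdot 0 = \frac{1}{-7} \cdot 2 \cdot 0 = \left(- \frac{1}{7}\right) 2 \cdot 0 = \left(- \frac{2}{7}\right) 0 = 0$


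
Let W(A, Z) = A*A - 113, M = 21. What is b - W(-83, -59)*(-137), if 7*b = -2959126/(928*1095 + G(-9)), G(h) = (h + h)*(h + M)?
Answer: 3300894043285/3555804 ≈ 9.2831e+5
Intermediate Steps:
W(A, Z) = -113 + A² (W(A, Z) = A² - 113 = -113 + A²)
G(h) = 2*h*(21 + h) (G(h) = (h + h)*(h + 21) = (2*h)*(21 + h) = 2*h*(21 + h))
b = -1479563/3555804 (b = (-2959126/(928*1095 + 2*(-9)*(21 - 9)))/7 = (-2959126/(1016160 + 2*(-9)*12))/7 = (-2959126/(1016160 - 216))/7 = (-2959126/1015944)/7 = (-2959126*1/1015944)/7 = (⅐)*(-1479563/507972) = -1479563/3555804 ≈ -0.41610)
b - W(-83, -59)*(-137) = -1479563/3555804 - (-113 + (-83)²)*(-137) = -1479563/3555804 - (-113 + 6889)*(-137) = -1479563/3555804 - 6776*(-137) = -1479563/3555804 - 1*(-928312) = -1479563/3555804 + 928312 = 3300894043285/3555804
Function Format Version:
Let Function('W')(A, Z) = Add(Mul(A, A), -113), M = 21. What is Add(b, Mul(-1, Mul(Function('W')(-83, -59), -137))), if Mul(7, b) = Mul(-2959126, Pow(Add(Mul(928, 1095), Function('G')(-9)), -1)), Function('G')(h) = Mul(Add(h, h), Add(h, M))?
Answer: Rational(3300894043285, 3555804) ≈ 9.2831e+5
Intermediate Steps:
Function('W')(A, Z) = Add(-113, Pow(A, 2)) (Function('W')(A, Z) = Add(Pow(A, 2), -113) = Add(-113, Pow(A, 2)))
Function('G')(h) = Mul(2, h, Add(21, h)) (Function('G')(h) = Mul(Add(h, h), Add(h, 21)) = Mul(Mul(2, h), Add(21, h)) = Mul(2, h, Add(21, h)))
b = Rational(-1479563, 3555804) (b = Mul(Rational(1, 7), Mul(-2959126, Pow(Add(Mul(928, 1095), Mul(2, -9, Add(21, -9))), -1))) = Mul(Rational(1, 7), Mul(-2959126, Pow(Add(1016160, Mul(2, -9, 12)), -1))) = Mul(Rational(1, 7), Mul(-2959126, Pow(Add(1016160, -216), -1))) = Mul(Rational(1, 7), Mul(-2959126, Pow(1015944, -1))) = Mul(Rational(1, 7), Mul(-2959126, Rational(1, 1015944))) = Mul(Rational(1, 7), Rational(-1479563, 507972)) = Rational(-1479563, 3555804) ≈ -0.41610)
Add(b, Mul(-1, Mul(Function('W')(-83, -59), -137))) = Add(Rational(-1479563, 3555804), Mul(-1, Mul(Add(-113, Pow(-83, 2)), -137))) = Add(Rational(-1479563, 3555804), Mul(-1, Mul(Add(-113, 6889), -137))) = Add(Rational(-1479563, 3555804), Mul(-1, Mul(6776, -137))) = Add(Rational(-1479563, 3555804), Mul(-1, -928312)) = Add(Rational(-1479563, 3555804), 928312) = Rational(3300894043285, 3555804)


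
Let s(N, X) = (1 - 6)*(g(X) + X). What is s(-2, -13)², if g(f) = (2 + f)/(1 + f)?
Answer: 525625/144 ≈ 3650.2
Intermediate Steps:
g(f) = (2 + f)/(1 + f)
s(N, X) = -5*X - 5*(2 + X)/(1 + X) (s(N, X) = (1 - 6)*((2 + X)/(1 + X) + X) = -5*(X + (2 + X)/(1 + X)) = -5*X - 5*(2 + X)/(1 + X))
s(-2, -13)² = (5*(-2 - 1*(-13)² - 2*(-13))/(1 - 13))² = (5*(-2 - 1*169 + 26)/(-12))² = (5*(-1/12)*(-2 - 169 + 26))² = (5*(-1/12)*(-145))² = (725/12)² = 525625/144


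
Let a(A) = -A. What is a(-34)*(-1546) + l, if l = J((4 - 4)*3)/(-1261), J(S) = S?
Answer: -52564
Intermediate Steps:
l = 0 (l = ((4 - 4)*3)/(-1261) = (0*3)*(-1/1261) = 0*(-1/1261) = 0)
a(-34)*(-1546) + l = -1*(-34)*(-1546) + 0 = 34*(-1546) + 0 = -52564 + 0 = -52564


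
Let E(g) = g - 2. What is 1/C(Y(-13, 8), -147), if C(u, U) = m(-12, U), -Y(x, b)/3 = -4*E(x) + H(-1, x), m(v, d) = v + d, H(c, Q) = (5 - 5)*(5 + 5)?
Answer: -1/159 ≈ -0.0062893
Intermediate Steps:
H(c, Q) = 0 (H(c, Q) = 0*10 = 0)
E(g) = -2 + g
m(v, d) = d + v
Y(x, b) = -24 + 12*x (Y(x, b) = -3*(-4*(-2 + x) + 0) = -3*((8 - 4*x) + 0) = -3*(8 - 4*x) = -24 + 12*x)
C(u, U) = -12 + U (C(u, U) = U - 12 = -12 + U)
1/C(Y(-13, 8), -147) = 1/(-12 - 147) = 1/(-159) = -1/159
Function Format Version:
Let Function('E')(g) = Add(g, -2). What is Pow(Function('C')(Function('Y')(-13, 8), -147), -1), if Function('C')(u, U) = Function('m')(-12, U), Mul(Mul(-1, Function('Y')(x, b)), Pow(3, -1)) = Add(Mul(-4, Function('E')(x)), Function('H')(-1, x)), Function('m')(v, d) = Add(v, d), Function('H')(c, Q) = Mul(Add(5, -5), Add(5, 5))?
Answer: Rational(-1, 159) ≈ -0.0062893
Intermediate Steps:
Function('H')(c, Q) = 0 (Function('H')(c, Q) = Mul(0, 10) = 0)
Function('E')(g) = Add(-2, g)
Function('m')(v, d) = Add(d, v)
Function('Y')(x, b) = Add(-24, Mul(12, x)) (Function('Y')(x, b) = Mul(-3, Add(Mul(-4, Add(-2, x)), 0)) = Mul(-3, Add(Add(8, Mul(-4, x)), 0)) = Mul(-3, Add(8, Mul(-4, x))) = Add(-24, Mul(12, x)))
Function('C')(u, U) = Add(-12, U) (Function('C')(u, U) = Add(U, -12) = Add(-12, U))
Pow(Function('C')(Function('Y')(-13, 8), -147), -1) = Pow(Add(-12, -147), -1) = Pow(-159, -1) = Rational(-1, 159)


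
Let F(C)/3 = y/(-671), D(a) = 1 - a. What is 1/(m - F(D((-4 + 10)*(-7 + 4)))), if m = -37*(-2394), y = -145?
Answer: 671/59435403 ≈ 1.1290e-5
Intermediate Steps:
F(C) = 435/671 (F(C) = 3*(-145/(-671)) = 3*(-145*(-1/671)) = 3*(145/671) = 435/671)
m = 88578
1/(m - F(D((-4 + 10)*(-7 + 4)))) = 1/(88578 - 1*435/671) = 1/(88578 - 435/671) = 1/(59435403/671) = 671/59435403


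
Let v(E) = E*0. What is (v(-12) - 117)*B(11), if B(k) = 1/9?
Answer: -13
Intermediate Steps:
v(E) = 0
B(k) = 1/9
(v(-12) - 117)*B(11) = (0 - 117)*(1/9) = -117*1/9 = -13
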